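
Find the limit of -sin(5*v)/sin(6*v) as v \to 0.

Substitution gives 0/0.
Divide numerator and denominator by v: sin(5v)/v → 5 and sin(6v)/v → 6, so the limit is -1·5/6 = -5/6.

-5/6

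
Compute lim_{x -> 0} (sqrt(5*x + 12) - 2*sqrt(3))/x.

A 0/0 form; rationalise with √(12 + 5x) + √12. This collapses the numerator to 5x, leaving 5/(√(12 + 5x) + √12) → 5/(2√12) = 5*√(3)/12.

5*√(3)/12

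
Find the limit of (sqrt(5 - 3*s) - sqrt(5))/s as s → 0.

-3*√(5)/10

A 0/0 form; rationalise with √(5 - 3s) + √5. This collapses the numerator to -3s, leaving -3/(√(5 - 3s) + √5) → -3/(2√5) = -3*√(5)/10.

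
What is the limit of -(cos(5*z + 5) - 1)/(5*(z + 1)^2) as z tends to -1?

5/2

Direct substitution gives 0/0.
Apply L'Hôpital: lim (-5*sin(5*z + 5))/(-10*z - 10), still 0/0.
After 2 applications of L'Hôpital's rule the quotient is (-25*cos(5*z + 5))/(-10); substituting z = -1 gives 5/2.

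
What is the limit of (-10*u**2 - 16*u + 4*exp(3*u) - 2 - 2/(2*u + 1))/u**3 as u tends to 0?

Substitution gives 0/0 (the numerator vanishes to order 3).
Expand each term to order u^3: the coefficient of u^3 in 4·e^(3u) is 18 and in -2·1/(1 + 2u) is 16.
Lower-order terms cancel with the polynomial part, so the numerator is (34)·u^3 + o(u^3), and the limit is (34)/(1) = 34.

34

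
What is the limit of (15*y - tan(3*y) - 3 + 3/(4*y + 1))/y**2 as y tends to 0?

48

Substitution gives 0/0 (the numerator vanishes to order 2).
Expand each term to order y^2: the coefficient of y^2 in −tan(3y) is 0 and in 3·1/(1 + 4y) is 48.
Lower-order terms cancel with the polynomial part, so the numerator is (48)·y^2 + o(y^2), and the limit is (48)/(1) = 48.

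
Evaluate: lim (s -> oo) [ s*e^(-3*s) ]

Write as s^1/e^{3s}, an ∞/∞ form.
Exponential growth dominates any polynomial, so repeated L'Hôpital (or the standard result) gives 0.

0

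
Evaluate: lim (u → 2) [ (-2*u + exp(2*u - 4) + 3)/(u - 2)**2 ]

Direct substitution gives 0/0.
Apply L'Hôpital: lim (2*e^(2*u - 4) - 2)/(2*u - 4), still 0/0.
After 2 applications of L'Hôpital's rule the quotient is (4*e^(2*u - 4))/(2); substituting u = 2 gives 2.

2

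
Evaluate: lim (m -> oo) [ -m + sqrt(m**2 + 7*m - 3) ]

7/2

An ∞ − ∞ form. Rationalising with the conjugate, the difference becomes (7m - 3) / (√(m^2 + 7*m - 3) + m).
For large m the denominator behaves like 2·m, so the quotient tends to 7/2 = 7/2.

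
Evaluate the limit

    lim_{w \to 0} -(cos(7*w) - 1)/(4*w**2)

49/8

Direct substitution gives 0/0.
Apply L'Hôpital: lim (-7*sin(7*w))/(-8*w), still 0/0.
After 2 applications of L'Hôpital's rule the quotient is (-49*cos(7*w))/(-8); substituting w = 0 gives 49/8.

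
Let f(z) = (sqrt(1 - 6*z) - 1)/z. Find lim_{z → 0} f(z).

-3

Substitution gives 0/0. Multiply numerator and denominator by the conjugate √(1 - 6z) + √1.
The numerator becomes (1 - 6z) − 1 = -6z, so the expression simplifies to -6/(√(1 - 6z) + √1).
Letting z → 0 gives -6/(2√1) = -3.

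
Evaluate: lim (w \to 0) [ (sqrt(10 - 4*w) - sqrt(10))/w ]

-√(10)/5

Substitution gives 0/0. Multiply numerator and denominator by the conjugate √(10 - 4w) + √10.
The numerator becomes (10 - 4w) − 10 = -4w, so the expression simplifies to -4/(√(10 - 4w) + √10).
Letting w → 0 gives -4/(2√10) = -√(10)/5.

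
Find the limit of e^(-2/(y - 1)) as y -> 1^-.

As y → 1⁻, -2/(y - 1) → +∞, so e^(-2/(y - 1)) → ∞.

∞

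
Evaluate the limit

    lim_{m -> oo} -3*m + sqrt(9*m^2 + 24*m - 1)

4

This has the form ∞ − ∞. Multiply and divide by the conjugate √(9*m^2 + 24*m - 1) + 3m.
That gives (24m - 1) / (√(9*m^2 + 24*m - 1) + 3m).
Divide numerator and denominator by m: the limit is 24/(2·3) = 4.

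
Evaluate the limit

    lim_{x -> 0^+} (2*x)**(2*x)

1

Base → 0⁺ and exponent → 0⁺: a 0^0 form.
Take logs: 2x·ln(2x). This is 0·(−∞); rewriting as ln(2x)/(1/(2x)) and applying L'Hôpital gives 0.
Hence the limit is e^0 = 1.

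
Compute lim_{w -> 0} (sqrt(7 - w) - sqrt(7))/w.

A 0/0 form; rationalise with √(7 - w) + √7. This collapses the numerator to -w, leaving -1/(√(7 - w) + √7) → -1/(2√7) = -√(7)/14.

-√(7)/14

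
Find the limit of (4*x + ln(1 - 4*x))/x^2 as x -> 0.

Direct substitution gives 0/0.
Apply L'Hôpital: lim (4 - 4/(1 - 4*x))/(2*x), still 0/0.
After 2 applications of L'Hôpital's rule the quotient is (-16/(1 - 4*x)^2)/(2); substituting x = 0 gives -8.

-8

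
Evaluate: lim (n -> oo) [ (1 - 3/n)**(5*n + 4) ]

e^(-15)

The base → 1 and the exponent → ∞: a 1^∞ form.
Take logarithms: (5n + 4)·ln(1 - 3/n). Since ln(1+u) ~ u for small u, this behaves like (5n)·(-3/n) → -15.
So the limit is e^(-15).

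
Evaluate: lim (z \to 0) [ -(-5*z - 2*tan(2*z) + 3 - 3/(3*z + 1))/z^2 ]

27

Substitution gives 0/0 (the numerator vanishes to order 2).
Expand each term to order z^2: the coefficient of z^2 in -2·tan(2z) is 0 and in -3·1/(1 + 3z) is -27.
Lower-order terms cancel with the polynomial part, so the numerator is (-27)·z^2 + o(z^2), and the limit is (-27)/(-1) = 27.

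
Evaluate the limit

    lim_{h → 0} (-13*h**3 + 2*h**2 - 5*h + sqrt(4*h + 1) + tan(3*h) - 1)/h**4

Substitution gives 0/0 (the numerator vanishes to order 4).
Expand each term to order h^4: the coefficient of h^4 in tan(3h) is 0 and in √(1 + 4h) is -10.
Lower-order terms cancel with the polynomial part, so the numerator is (-10)·h^4 + o(h^4), and the limit is (-10)/(1) = -10.

-10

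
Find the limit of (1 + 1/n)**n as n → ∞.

e

Let L be the limit and take ln: ln L = lim (n)·ln(1 + 1/n) = lim (n)·(1/n + O(1/n²)) = 1.
Hence L = e^(1).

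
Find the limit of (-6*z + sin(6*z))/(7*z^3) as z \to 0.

-36/7

Direct substitution gives 0/0.
Apply L'Hôpital: lim (6*cos(6*z) - 6)/(21*z^2), still 0/0.
Apply L'Hôpital: lim (-36*sin(6*z))/(42*z), still 0/0.
After 3 applications of L'Hôpital's rule the quotient is (-216*cos(6*z))/(42); substituting z = 0 gives -36/7.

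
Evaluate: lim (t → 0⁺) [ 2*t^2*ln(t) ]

This is a 0·(−∞) form. Rewrite as 2·ln(t) / t^(−2) and apply L'Hôpital:
the derivative quotient is 2·(1/t) / (−2·t^(−3)) = (-2/2)·t^2 → 0.

0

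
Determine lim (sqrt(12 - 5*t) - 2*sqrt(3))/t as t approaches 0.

A 0/0 form; rationalise with √(12 - 5t) + √12. This collapses the numerator to -5t, leaving -5/(√(12 - 5t) + √12) → -5/(2√12) = -5*√(3)/12.

-5*√(3)/12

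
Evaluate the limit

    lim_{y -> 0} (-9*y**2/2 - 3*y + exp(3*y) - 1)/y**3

Direct substitution gives 0/0.
Apply L'Hôpital: lim (-9*y + 3*e^(3*y) - 3)/(3*y^2), still 0/0.
Apply L'Hôpital: lim (9*e^(3*y) - 9)/(6*y), still 0/0.
After 3 applications of L'Hôpital's rule the quotient is (27*e^(3*y))/(6); substituting y = 0 gives 9/2.

9/2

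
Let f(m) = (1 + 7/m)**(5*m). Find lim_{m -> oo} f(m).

e^(35)

Let L be the limit and take ln: ln L = lim (5m)·ln(1 + 7/m) = lim (5m)·(7/m + O(1/m²)) = 35.
Hence L = e^(35).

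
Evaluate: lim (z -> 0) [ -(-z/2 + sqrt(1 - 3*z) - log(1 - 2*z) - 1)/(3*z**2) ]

-7/24

Substitution gives 0/0 (the numerator vanishes to order 2).
Expand each term to order z^2: the coefficient of z^2 in −ln(1 - 2z) is 2 and in √(1 - 3z) is -9/8.
Lower-order terms cancel with the polynomial part, so the numerator is (7/8)·z^2 + o(z^2), and the limit is (7/8)/(-3) = -7/24.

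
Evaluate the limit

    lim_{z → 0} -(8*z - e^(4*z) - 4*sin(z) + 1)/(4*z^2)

2

Substitution gives 0/0; apply L'Hôpital's rule 2 times.
After differentiating numerator and denominator 2 times the quotient is (-16*e^(4*z) + 4*sin(z))/(-8); at z = 0 this is 2.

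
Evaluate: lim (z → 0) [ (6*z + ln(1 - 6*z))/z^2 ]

Direct substitution gives 0/0.
Apply L'Hôpital: lim (6 - 6/(1 - 6*z))/(2*z), still 0/0.
After 2 applications of L'Hôpital's rule the quotient is (-36/(1 - 6*z)^2)/(2); substituting z = 0 gives -18.

-18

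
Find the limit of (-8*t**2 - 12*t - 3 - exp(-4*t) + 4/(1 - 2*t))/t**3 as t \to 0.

Substitution gives 0/0 (the numerator vanishes to order 3).
Expand each term to order t^3: the coefficient of t^3 in −e^(-4t) is 32/3 and in 4·1/(1 - 2t) is 32.
Lower-order terms cancel with the polynomial part, so the numerator is (128/3)·t^3 + o(t^3), and the limit is (128/3)/(1) = 128/3.

128/3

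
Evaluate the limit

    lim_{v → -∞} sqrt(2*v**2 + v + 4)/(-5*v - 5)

For large |v|, √(2*v^2 + v + 4) ≈ √2·|v| and the denominator ≈ -5v.
Since v → −∞, |v| = −v, giving −√2/(-5) = √(2)/5.

√(2)/5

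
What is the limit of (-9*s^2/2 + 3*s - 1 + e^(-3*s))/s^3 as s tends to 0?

Direct substitution gives 0/0.
Apply L'Hôpital: lim (-9*s + 3 - 3*e^(-3*s))/(3*s^2), still 0/0.
Apply L'Hôpital: lim (-9 + 9*e^(-3*s))/(6*s), still 0/0.
After 3 applications of L'Hôpital's rule the quotient is (-27*e^(-3*s))/(6); substituting s = 0 gives -9/2.

-9/2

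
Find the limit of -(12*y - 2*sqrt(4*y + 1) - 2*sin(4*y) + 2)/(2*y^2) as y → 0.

-2

Substitution gives 0/0 (the numerator vanishes to order 2).
Expand each term to order y^2: the coefficient of y^2 in -2·√(1 + 4y) is 4 and in -2·sin(4y) is 0.
Lower-order terms cancel with the polynomial part, so the numerator is (4)·y^2 + o(y^2), and the limit is (4)/(-2) = -2.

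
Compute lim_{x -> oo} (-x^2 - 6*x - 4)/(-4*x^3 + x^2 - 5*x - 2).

0

The denominator has degree 3 and the numerator degree 2. Dividing numerator and denominator by x^3 sends every term to 0 except the leading denominator term, so the limit is 0.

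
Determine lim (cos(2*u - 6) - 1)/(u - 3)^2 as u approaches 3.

-2

Direct substitution gives 0/0.
Apply L'Hôpital: lim (-2*sin(2*u - 6))/(2*u - 6), still 0/0.
After 2 applications of L'Hôpital's rule the quotient is (-4*cos(2*u - 6))/(2); substituting u = 3 gives -2.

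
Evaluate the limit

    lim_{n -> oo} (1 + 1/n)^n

e

Write it as [(1 + 1/n)^n]^(1) · (1 + 1/n)^(0). The bracketed term tends to e^(1) and the second factor to 1, so the limit is e^(1).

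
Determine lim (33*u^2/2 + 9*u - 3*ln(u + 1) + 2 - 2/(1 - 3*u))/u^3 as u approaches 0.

Substitution gives 0/0; apply L'Hôpital's rule 3 times.
After differentiating numerator and denominator 3 times the quotient is (-324/(3*u - 1)^4 - 6/(u + 1)^3)/(6); at u = 0 this is -55.

-55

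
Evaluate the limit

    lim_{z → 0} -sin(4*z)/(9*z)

Substitution gives 0/0.
Write it as (4/(-9))·sin(4z)/(4z); since sin(u)/u → 1, the limit is -4/9.

-4/9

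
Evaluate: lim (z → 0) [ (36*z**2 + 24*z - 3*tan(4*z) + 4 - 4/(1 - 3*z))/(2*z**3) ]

-86

Substitution gives 0/0 (the numerator vanishes to order 3).
Expand each term to order z^3: the coefficient of z^3 in -3·tan(4z) is -64 and in -4·1/(1 - 3z) is -108.
Lower-order terms cancel with the polynomial part, so the numerator is (-172)·z^3 + o(z^3), and the limit is (-172)/(2) = -86.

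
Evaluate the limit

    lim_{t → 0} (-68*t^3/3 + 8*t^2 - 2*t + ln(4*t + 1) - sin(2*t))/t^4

-64

Substitution gives 0/0 (the numerator vanishes to order 4).
Expand each term to order t^4: the coefficient of t^4 in −sin(2t) is 0 and in ln(1 + 4t) is -64.
Lower-order terms cancel with the polynomial part, so the numerator is (-64)·t^4 + o(t^4), and the limit is (-64)/(1) = -64.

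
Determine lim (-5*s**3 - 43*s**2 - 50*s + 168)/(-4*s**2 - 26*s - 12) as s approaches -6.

Direct substitution gives 0/0, so factor. Both numerator and denominator have (s + 6) as a factor.
After cancelling, the expression reduces to (-5*s^2 - 13*s + 28)/(-4*s - 2).
Substituting s = -6 gives -37/11.

-37/11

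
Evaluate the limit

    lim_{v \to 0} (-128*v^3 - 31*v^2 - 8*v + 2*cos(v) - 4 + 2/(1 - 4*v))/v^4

6145/12

Substitution gives 0/0; apply L'Hôpital's rule 4 times.
After differentiating numerator and denominator 4 times the quotient is (2*cos(v) - 12288/(4*v - 1)^5)/(24); at v = 0 this is 6145/12.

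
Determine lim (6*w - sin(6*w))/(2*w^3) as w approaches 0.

Direct substitution gives 0/0.
Apply L'Hôpital: lim (6 - 6*cos(6*w))/(6*w^2), still 0/0.
Apply L'Hôpital: lim (36*sin(6*w))/(12*w), still 0/0.
After 3 applications of L'Hôpital's rule the quotient is (216*cos(6*w))/(12); substituting w = 0 gives 18.

18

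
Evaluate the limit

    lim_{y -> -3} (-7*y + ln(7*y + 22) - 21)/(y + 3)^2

Direct substitution gives 0/0.
Apply L'Hôpital: lim (-7 + 7/(7*y + 22))/(2*y + 6), still 0/0.
After 2 applications of L'Hôpital's rule the quotient is (-49/(7*y + 22)^2)/(2); substituting y = -3 gives -49/2.

-49/2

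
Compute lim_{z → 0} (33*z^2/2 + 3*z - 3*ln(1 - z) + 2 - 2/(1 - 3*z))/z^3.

-53

Substitution gives 0/0 (the numerator vanishes to order 3).
Expand each term to order z^3: the coefficient of z^3 in -2·1/(1 - 3z) is -54 and in -3·ln(1 - z) is 1.
Lower-order terms cancel with the polynomial part, so the numerator is (-53)·z^3 + o(z^3), and the limit is (-53)/(1) = -53.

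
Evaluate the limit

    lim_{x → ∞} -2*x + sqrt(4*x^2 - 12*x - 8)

An ∞ − ∞ form. Rationalising with the conjugate, the difference becomes (-12x - 8) / (√(4*x^2 - 12*x - 8) + 2x).
For large x the denominator behaves like 2·2x, so the quotient tends to -12/4 = -3.

-3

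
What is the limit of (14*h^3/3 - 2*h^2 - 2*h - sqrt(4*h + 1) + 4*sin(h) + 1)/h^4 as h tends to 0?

Substitution gives 0/0; apply L'Hôpital's rule 4 times.
After differentiating numerator and denominator 4 times the quotient is (4*sin(h) + 240/(4*h + 1)^(7/2))/(24); at h = 0 this is 10.

10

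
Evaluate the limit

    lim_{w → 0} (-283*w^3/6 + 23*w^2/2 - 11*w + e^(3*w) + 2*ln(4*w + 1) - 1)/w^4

Substitution gives 0/0 (the numerator vanishes to order 4).
Expand each term to order w^4: the coefficient of w^4 in e^(3w) is 27/8 and in 2·ln(1 + 4w) is -128.
Lower-order terms cancel with the polynomial part, so the numerator is (-997/8)·w^4 + o(w^4), and the limit is (-997/8)/(1) = -997/8.

-997/8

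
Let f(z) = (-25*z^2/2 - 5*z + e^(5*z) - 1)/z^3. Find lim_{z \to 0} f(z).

125/6

Direct substitution gives 0/0.
Apply L'Hôpital: lim (-25*z + 5*e^(5*z) - 5)/(3*z^2), still 0/0.
Apply L'Hôpital: lim (25*e^(5*z) - 25)/(6*z), still 0/0.
After 3 applications of L'Hôpital's rule the quotient is (125*e^(5*z))/(6); substituting z = 0 gives 125/6.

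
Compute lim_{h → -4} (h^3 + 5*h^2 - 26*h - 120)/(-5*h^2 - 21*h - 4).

Since h = -4 makes numerator and denominator zero, (h + 4) divides both.
Cancelling it gives (h^2 + h - 30)/(-5*h - 1); now plug in h = -4 to get -18/19.

-18/19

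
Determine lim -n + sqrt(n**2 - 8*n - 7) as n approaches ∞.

An ∞ − ∞ form. Rationalising with the conjugate, the difference becomes (-8n - 7) / (√(n^2 - 8*n - 7) + n).
For large n the denominator behaves like 2·n, so the quotient tends to -8/2 = -4.

-4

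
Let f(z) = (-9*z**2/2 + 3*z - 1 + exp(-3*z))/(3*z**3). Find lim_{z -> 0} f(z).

-3/2

Direct substitution gives 0/0.
Apply L'Hôpital: lim (-9*z + 3 - 3*e^(-3*z))/(9*z^2), still 0/0.
Apply L'Hôpital: lim (-9 + 9*e^(-3*z))/(18*z), still 0/0.
After 3 applications of L'Hôpital's rule the quotient is (-27*e^(-3*z))/(18); substituting z = 0 gives -3/2.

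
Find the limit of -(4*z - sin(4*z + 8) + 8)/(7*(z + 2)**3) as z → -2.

Direct substitution gives 0/0.
Apply L'Hôpital: lim (4 - 4*cos(4*z + 8))/(-21*(z + 2)^2), still 0/0.
Apply L'Hôpital: lim (16*sin(4*z + 8))/(-42*z - 84), still 0/0.
After 3 applications of L'Hôpital's rule the quotient is (64*cos(4*z + 8))/(-42); substituting z = -2 gives -32/21.

-32/21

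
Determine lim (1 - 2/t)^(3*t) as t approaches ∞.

Let L be the limit and take ln: ln L = lim (3t)·ln(1 - 2/t) = lim (3t)·(-2/t + O(1/t²)) = -6.
Hence L = e^(-6).

e^(-6)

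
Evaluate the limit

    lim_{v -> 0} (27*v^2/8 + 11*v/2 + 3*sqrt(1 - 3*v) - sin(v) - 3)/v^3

-235/48

Substitution gives 0/0 (the numerator vanishes to order 3).
Expand each term to order v^3: the coefficient of v^3 in −sin(v) is 1/6 and in 3·√(1 - 3v) is -81/16.
Lower-order terms cancel with the polynomial part, so the numerator is (-235/48)·v^3 + o(v^3), and the limit is (-235/48)/(1) = -235/48.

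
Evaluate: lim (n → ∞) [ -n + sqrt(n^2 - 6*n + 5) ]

-3

An ∞ − ∞ form. Rationalising with the conjugate, the difference becomes (-6n + 5) / (√(n^2 - 6*n + 5) + n).
For large n the denominator behaves like 2·n, so the quotient tends to -6/2 = -3.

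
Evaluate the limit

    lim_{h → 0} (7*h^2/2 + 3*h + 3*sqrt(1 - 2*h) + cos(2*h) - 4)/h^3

-3/2

Substitution gives 0/0 (the numerator vanishes to order 3).
Expand each term to order h^3: the coefficient of h^3 in 3·√(1 - 2h) is -3/2 and in cos(2h) is 0.
Lower-order terms cancel with the polynomial part, so the numerator is (-3/2)·h^3 + o(h^3), and the limit is (-3/2)/(1) = -3/2.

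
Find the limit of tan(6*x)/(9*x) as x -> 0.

2/3

Substitution gives 0/0.
Since tan(u)/u → 1 as u → 0, tan(6x)/(6x) → 1 and the limit is 6/9 = 2/3.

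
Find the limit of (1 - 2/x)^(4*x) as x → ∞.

e^(-8)

The base → 1 and the exponent → ∞: a 1^∞ form.
Take logarithms: (4x)·ln(1 - 2/x). Since ln(1+u) ~ u for small u, this behaves like (4x)·(-2/x) → -8.
So the limit is e^(-8).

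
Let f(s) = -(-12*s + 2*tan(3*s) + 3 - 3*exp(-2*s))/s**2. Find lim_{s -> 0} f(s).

Substitution gives 0/0 (the numerator vanishes to order 2).
Expand each term to order s^2: the coefficient of s^2 in -3·e^(-2s) is -6 and in 2·tan(3s) is 0.
Lower-order terms cancel with the polynomial part, so the numerator is (-6)·s^2 + o(s^2), and the limit is (-6)/(-1) = 6.

6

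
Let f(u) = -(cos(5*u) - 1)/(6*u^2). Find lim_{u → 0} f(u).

Direct substitution gives 0/0.
Apply L'Hôpital: lim (-5*sin(5*u))/(-12*u), still 0/0.
After 2 applications of L'Hôpital's rule the quotient is (-25*cos(5*u))/(-12); substituting u = 0 gives 25/12.

25/12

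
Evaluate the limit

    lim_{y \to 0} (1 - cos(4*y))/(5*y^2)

8/5

Substitution gives 0/0.
Use (1 − cos u)/u² → 1/2 with u = 4y: the limit is 4²/(2·5) = 8/5.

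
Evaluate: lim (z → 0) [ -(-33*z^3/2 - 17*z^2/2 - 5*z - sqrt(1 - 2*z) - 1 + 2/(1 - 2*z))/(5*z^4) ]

-261/40

Substitution gives 0/0 (the numerator vanishes to order 4).
Expand each term to order z^4: the coefficient of z^4 in −√(1 - 2z) is 5/8 and in 2·1/(1 - 2z) is 32.
Lower-order terms cancel with the polynomial part, so the numerator is (261/8)·z^4 + o(z^4), and the limit is (261/8)/(-5) = -261/40.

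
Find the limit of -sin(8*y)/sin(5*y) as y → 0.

Substitution gives 0/0.
Divide numerator and denominator by y: sin(8y)/y → 8 and sin(5y)/y → 5, so the limit is -1·8/5 = -8/5.

-8/5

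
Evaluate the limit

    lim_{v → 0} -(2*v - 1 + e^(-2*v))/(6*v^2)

-1/3

Direct substitution gives 0/0.
Apply L'Hôpital: lim (2 - 2*e^(-2*v))/(-12*v), still 0/0.
After 2 applications of L'Hôpital's rule the quotient is (4*e^(-2*v))/(-12); substituting v = 0 gives -1/3.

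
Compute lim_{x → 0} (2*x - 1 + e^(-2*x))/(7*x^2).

Direct substitution gives 0/0.
Apply L'Hôpital: lim (2 - 2*e^(-2*x))/(14*x), still 0/0.
After 2 applications of L'Hôpital's rule the quotient is (4*e^(-2*x))/(14); substituting x = 0 gives 2/7.

2/7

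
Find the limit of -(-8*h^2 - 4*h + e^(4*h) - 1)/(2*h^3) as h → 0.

Direct substitution gives 0/0.
Apply L'Hôpital: lim (-16*h + 4*e^(4*h) - 4)/(-6*h^2), still 0/0.
Apply L'Hôpital: lim (16*e^(4*h) - 16)/(-12*h), still 0/0.
After 3 applications of L'Hôpital's rule the quotient is (64*e^(4*h))/(-12); substituting h = 0 gives -16/3.

-16/3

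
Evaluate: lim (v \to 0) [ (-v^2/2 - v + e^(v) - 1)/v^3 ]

1/6

Direct substitution gives 0/0.
Apply L'Hôpital: lim (-v + e^(v) - 1)/(3*v^2), still 0/0.
Apply L'Hôpital: lim (e^(v) - 1)/(6*v), still 0/0.
After 3 applications of L'Hôpital's rule the quotient is (e^(v))/(6); substituting v = 0 gives 1/6.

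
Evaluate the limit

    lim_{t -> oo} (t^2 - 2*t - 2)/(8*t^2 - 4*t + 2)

Numerator and denominator both have degree 2.
Dividing every term by t^2, all lower-order terms vanish and the limit is the ratio of leading coefficients, 1/(8) = 1/8.

1/8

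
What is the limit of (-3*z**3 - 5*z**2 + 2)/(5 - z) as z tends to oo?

∞

The numerator has higher degree (3 > 1); the quotient behaves like (-3/(-1))·z^2 for large |z|.
As z → +∞ this diverges to ∞.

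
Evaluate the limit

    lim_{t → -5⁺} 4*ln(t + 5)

-∞

As t → -5⁺, t + 5 → 0⁺ and ln(t + 5) → −∞.
Multiplying by 4 gives -∞.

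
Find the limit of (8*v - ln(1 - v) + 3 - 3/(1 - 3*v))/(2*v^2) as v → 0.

Substitution gives 0/0; apply L'Hôpital's rule 2 times.
After differentiating numerator and denominator 2 times the quotient is (54/(3*v - 1)^3 + (v - 1)^(-2))/(4); at v = 0 this is -53/4.

-53/4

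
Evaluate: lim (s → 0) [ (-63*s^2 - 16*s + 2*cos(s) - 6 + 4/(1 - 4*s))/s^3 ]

256

Substitution gives 0/0 (the numerator vanishes to order 3).
Expand each term to order s^3: the coefficient of s^3 in 4·1/(1 - 4s) is 256 and in 2·cos(s) is 0.
Lower-order terms cancel with the polynomial part, so the numerator is (256)·s^3 + o(s^3), and the limit is (256)/(1) = 256.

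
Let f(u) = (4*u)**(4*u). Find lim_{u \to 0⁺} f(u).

1

Base → 0⁺ and exponent → 0⁺: a 0^0 form.
Take logs: 4u·ln(4u). This is 0·(−∞); rewriting as ln(4u)/(1/(4u)) and applying L'Hôpital gives 0.
Hence the limit is e^0 = 1.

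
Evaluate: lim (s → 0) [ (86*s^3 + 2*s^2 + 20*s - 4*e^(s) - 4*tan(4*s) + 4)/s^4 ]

Substitution gives 0/0 (the numerator vanishes to order 4).
Expand each term to order s^4: the coefficient of s^4 in -4·e^(s) is -1/6 and in -4·tan(4s) is 0.
Lower-order terms cancel with the polynomial part, so the numerator is (-1/6)·s^4 + o(s^4), and the limit is (-1/6)/(1) = -1/6.

-1/6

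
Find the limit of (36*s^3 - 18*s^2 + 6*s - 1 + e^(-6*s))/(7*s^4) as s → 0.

Direct substitution gives 0/0.
Apply L'Hôpital: lim (108*s^2 - 36*s + 6 - 6*e^(-6*s))/(28*s^3), still 0/0.
Apply L'Hôpital: lim (216*s - 36 + 36*e^(-6*s))/(84*s^2), still 0/0.
Apply L'Hôpital: lim (216 - 216*e^(-6*s))/(168*s), still 0/0.
After 4 applications of L'Hôpital's rule the quotient is (1296*e^(-6*s))/(168); substituting s = 0 gives 54/7.

54/7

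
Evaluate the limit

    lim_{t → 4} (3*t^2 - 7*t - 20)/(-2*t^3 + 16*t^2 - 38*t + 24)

-17/6

Direct substitution gives 0/0, so factor. Both numerator and denominator have (t - 4) as a factor.
After cancelling, the expression reduces to (3*t + 5)/(-2*t^2 + 8*t - 6).
Substituting t = 4 gives -17/6.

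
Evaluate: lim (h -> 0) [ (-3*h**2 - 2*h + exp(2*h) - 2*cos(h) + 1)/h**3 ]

4/3

Substitution gives 0/0 (the numerator vanishes to order 3).
Expand each term to order h^3: the coefficient of h^3 in -2·cos(h) is 0 and in e^(2h) is 4/3.
Lower-order terms cancel with the polynomial part, so the numerator is (4/3)·h^3 + o(h^3), and the limit is (4/3)/(1) = 4/3.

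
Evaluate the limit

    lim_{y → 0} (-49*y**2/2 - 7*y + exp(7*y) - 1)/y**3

343/6

Direct substitution gives 0/0.
Apply L'Hôpital: lim (-49*y + 7*e^(7*y) - 7)/(3*y^2), still 0/0.
Apply L'Hôpital: lim (49*e^(7*y) - 49)/(6*y), still 0/0.
After 3 applications of L'Hôpital's rule the quotient is (343*e^(7*y))/(6); substituting y = 0 gives 343/6.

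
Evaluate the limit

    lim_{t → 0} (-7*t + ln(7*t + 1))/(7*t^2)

-7/2

Direct substitution gives 0/0.
Apply L'Hôpital: lim (-7 + 7/(7*t + 1))/(14*t), still 0/0.
After 2 applications of L'Hôpital's rule the quotient is (-49/(7*t + 1)^2)/(14); substituting t = 0 gives -7/2.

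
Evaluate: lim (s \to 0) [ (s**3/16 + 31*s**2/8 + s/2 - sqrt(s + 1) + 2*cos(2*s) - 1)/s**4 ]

Substitution gives 0/0 (the numerator vanishes to order 4).
Expand each term to order s^4: the coefficient of s^4 in −√(1 + s) is 5/128 and in 2·cos(2s) is 4/3.
Lower-order terms cancel with the polynomial part, so the numerator is (527/384)·s^4 + o(s^4), and the limit is (527/384)/(1) = 527/384.

527/384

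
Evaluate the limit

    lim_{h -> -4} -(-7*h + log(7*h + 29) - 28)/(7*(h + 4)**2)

Direct substitution gives 0/0.
Apply L'Hôpital: lim (-7 + 7/(7*h + 29))/(-14*h - 56), still 0/0.
After 2 applications of L'Hôpital's rule the quotient is (-49/(7*h + 29)^2)/(-14); substituting h = -4 gives 7/2.

7/2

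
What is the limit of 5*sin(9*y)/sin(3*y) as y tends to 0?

Substitution gives 0/0.
Divide numerator and denominator by y: sin(9y)/y → 9 and sin(3y)/y → 3, so the limit is 5·9/3 = 15.

15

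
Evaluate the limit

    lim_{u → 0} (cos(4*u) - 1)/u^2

Direct substitution gives 0/0.
Apply L'Hôpital: lim (-4*sin(4*u))/(2*u), still 0/0.
After 2 applications of L'Hôpital's rule the quotient is (-16*cos(4*u))/(2); substituting u = 0 gives -8.

-8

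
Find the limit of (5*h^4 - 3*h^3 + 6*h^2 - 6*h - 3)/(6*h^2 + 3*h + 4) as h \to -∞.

The numerator has higher degree (4 > 2); the quotient behaves like (5/(6))·h^2 for large |h|.
As h → −∞ this diverges to ∞.

∞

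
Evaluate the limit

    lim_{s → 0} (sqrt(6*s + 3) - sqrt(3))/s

Substitution gives 0/0. Multiply numerator and denominator by the conjugate √(3 + 6s) + √3.
The numerator becomes (3 + 6s) − 3 = 6s, so the expression simplifies to 6/(√(3 + 6s) + √3).
Letting s → 0 gives 6/(2√3) = √(3).

√(3)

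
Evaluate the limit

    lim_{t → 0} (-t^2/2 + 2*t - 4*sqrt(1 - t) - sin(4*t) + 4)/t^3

131/12

Substitution gives 0/0 (the numerator vanishes to order 3).
Expand each term to order t^3: the coefficient of t^3 in −sin(4t) is 32/3 and in -4·√(1 - t) is 1/4.
Lower-order terms cancel with the polynomial part, so the numerator is (131/12)·t^3 + o(t^3), and the limit is (131/12)/(1) = 131/12.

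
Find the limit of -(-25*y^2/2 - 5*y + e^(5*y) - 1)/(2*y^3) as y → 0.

Direct substitution gives 0/0.
Apply L'Hôpital: lim (-25*y + 5*e^(5*y) - 5)/(-6*y^2), still 0/0.
Apply L'Hôpital: lim (25*e^(5*y) - 25)/(-12*y), still 0/0.
After 3 applications of L'Hôpital's rule the quotient is (125*e^(5*y))/(-12); substituting y = 0 gives -125/12.

-125/12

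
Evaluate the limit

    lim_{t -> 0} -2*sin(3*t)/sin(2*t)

Substitution gives 0/0.
Divide numerator and denominator by t: sin(3t)/t → 3 and sin(2t)/t → 2, so the limit is -2·3/2 = -3.

-3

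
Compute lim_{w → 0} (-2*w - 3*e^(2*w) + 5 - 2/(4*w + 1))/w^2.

Substitution gives 0/0; apply L'Hôpital's rule 2 times.
After differentiating numerator and denominator 2 times the quotient is (-12*e^(2*w) - 64/(4*w + 1)^3)/(2); at w = 0 this is -38.

-38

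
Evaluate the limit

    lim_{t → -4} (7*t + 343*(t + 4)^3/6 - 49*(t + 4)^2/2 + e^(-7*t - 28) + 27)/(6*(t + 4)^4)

2401/144

Direct substitution gives 0/0.
Apply L'Hôpital: lim (-49*t + 343*(t + 4)^2/2 - 7*e^(-7*t - 28) - 189)/(24*(t + 4)^3), still 0/0.
Apply L'Hôpital: lim (343*t + 49*e^(-7*t - 28) + 1323)/(72*(t + 4)^2), still 0/0.
Apply L'Hôpital: lim (343 - 343*e^(-7*t - 28))/(144*t + 576), still 0/0.
After 4 applications of L'Hôpital's rule the quotient is (2401*e^(-7*t - 28))/(144); substituting t = -4 gives 2401/144.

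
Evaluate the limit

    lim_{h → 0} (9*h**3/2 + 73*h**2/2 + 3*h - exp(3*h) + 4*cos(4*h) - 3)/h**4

Substitution gives 0/0 (the numerator vanishes to order 4).
Expand each term to order h^4: the coefficient of h^4 in 4·cos(4h) is 128/3 and in −e^(3h) is -27/8.
Lower-order terms cancel with the polynomial part, so the numerator is (943/24)·h^4 + o(h^4), and the limit is (943/24)/(1) = 943/24.

943/24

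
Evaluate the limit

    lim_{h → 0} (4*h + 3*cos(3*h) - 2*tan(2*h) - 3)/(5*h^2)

Substitution gives 0/0; apply L'Hôpital's rule 2 times.
After differentiating numerator and denominator 2 times the quotient is (-27*cos(3*h) - 16*tan(2*h)/cos(2*h)^2)/(10); at h = 0 this is -27/10.

-27/10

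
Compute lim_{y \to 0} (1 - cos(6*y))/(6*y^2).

3

Substitution gives 0/0.
Use (1 − cos u)/u² → 1/2 with u = 6y: the limit is 6²/(2·6) = 3.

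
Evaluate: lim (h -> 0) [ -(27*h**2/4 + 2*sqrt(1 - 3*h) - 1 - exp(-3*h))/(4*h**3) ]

-9/32

Substitution gives 0/0 (the numerator vanishes to order 3).
Expand each term to order h^3: the coefficient of h^3 in −e^(-3h) is 9/2 and in 2·√(1 - 3h) is -27/8.
Lower-order terms cancel with the polynomial part, so the numerator is (9/8)·h^3 + o(h^3), and the limit is (9/8)/(-4) = -9/32.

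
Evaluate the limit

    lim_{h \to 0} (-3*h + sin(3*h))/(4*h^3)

Direct substitution gives 0/0.
Apply L'Hôpital: lim (3*cos(3*h) - 3)/(12*h^2), still 0/0.
Apply L'Hôpital: lim (-9*sin(3*h))/(24*h), still 0/0.
After 3 applications of L'Hôpital's rule the quotient is (-27*cos(3*h))/(24); substituting h = 0 gives -9/8.

-9/8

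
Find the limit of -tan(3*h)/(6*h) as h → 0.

Substitution gives 0/0.
Since tan(u)/u → 1 as u → 0, tan(3h)/(3h) → 1 and the limit is 3/(-6) = -1/2.

-1/2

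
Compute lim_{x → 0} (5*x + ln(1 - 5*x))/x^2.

-25/2

Direct substitution gives 0/0.
Apply L'Hôpital: lim (5 - 5/(1 - 5*x))/(2*x), still 0/0.
After 2 applications of L'Hôpital's rule the quotient is (-25/(1 - 5*x)^2)/(2); substituting x = 0 gives -25/2.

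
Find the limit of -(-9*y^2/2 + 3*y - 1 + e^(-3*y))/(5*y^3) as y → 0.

9/10

Direct substitution gives 0/0.
Apply L'Hôpital: lim (-9*y + 3 - 3*e^(-3*y))/(-15*y^2), still 0/0.
Apply L'Hôpital: lim (-9 + 9*e^(-3*y))/(-30*y), still 0/0.
After 3 applications of L'Hôpital's rule the quotient is (-27*e^(-3*y))/(-30); substituting y = 0 gives 9/10.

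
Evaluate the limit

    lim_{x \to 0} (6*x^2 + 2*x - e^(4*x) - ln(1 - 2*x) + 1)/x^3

Substitution gives 0/0; apply L'Hôpital's rule 3 times.
After differentiating numerator and denominator 3 times the quotient is (-64*e^(4*x) - 16/(2*x - 1)^3)/(6); at x = 0 this is -8.

-8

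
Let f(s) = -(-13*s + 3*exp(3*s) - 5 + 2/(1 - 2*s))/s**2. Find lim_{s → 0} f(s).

Substitution gives 0/0; apply L'Hôpital's rule 2 times.
After differentiating numerator and denominator 2 times the quotient is (27*e^(3*s) - 16/(2*s - 1)^3)/(-2); at s = 0 this is -43/2.

-43/2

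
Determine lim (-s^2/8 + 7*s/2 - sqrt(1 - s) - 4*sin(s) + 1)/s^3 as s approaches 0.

35/48

Substitution gives 0/0 (the numerator vanishes to order 3).
Expand each term to order s^3: the coefficient of s^3 in -4·sin(s) is 2/3 and in −√(1 - s) is 1/16.
Lower-order terms cancel with the polynomial part, so the numerator is (35/48)·s^3 + o(s^3), and the limit is (35/48)/(1) = 35/48.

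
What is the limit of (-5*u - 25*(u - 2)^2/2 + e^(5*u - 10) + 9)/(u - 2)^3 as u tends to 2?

Direct substitution gives 0/0.
Apply L'Hôpital: lim (-25*u + 5*e^(5*u - 10) + 45)/(3*(u - 2)^2), still 0/0.
Apply L'Hôpital: lim (25*e^(5*u - 10) - 25)/(6*u - 12), still 0/0.
After 3 applications of L'Hôpital's rule the quotient is (125*e^(5*u - 10))/(6); substituting u = 2 gives 125/6.

125/6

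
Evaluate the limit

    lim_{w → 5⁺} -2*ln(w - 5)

∞

As w → 5⁺, w - 5 → 0⁺ and ln(w - 5) → −∞.
Multiplying by -2 gives ∞.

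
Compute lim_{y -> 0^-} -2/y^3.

∞

As y → 0⁻, (y) → 0⁻, so (y)^3 → 0⁻ and -2/(y)^3 → ∞.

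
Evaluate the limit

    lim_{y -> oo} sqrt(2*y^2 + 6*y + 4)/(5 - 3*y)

-√(2)/3

For large |y|, √(2*y^2 + 6*y + 4) ≈ √2·|y| and the denominator ≈ -3y.
Since y → +∞, |y| = y, giving √2/(-3) = -√(2)/3.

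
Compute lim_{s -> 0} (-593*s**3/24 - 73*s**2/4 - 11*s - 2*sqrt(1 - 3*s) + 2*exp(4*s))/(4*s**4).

Substitution gives 0/0; apply L'Hôpital's rule 4 times.
After differentiating numerator and denominator 4 times the quotient is (512*e^(4*s) + 1215/(8*(1 - 3*s)^(7/2)))/(96); at s = 0 this is 5311/768.

5311/768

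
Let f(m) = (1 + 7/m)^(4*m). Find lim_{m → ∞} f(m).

The base → 1 and the exponent → ∞: a 1^∞ form.
Take logarithms: (4m)·ln(1 + 7/m). Since ln(1+u) ~ u for small u, this behaves like (4m)·(7/m) → 28.
So the limit is e^(28).

e^(28)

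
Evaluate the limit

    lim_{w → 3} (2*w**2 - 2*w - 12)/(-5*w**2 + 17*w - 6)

-10/13

At w = 3 both the top and bottom vanish — a removable singularity. Factoring out (w - 3) from each leaves (2*w + 4)/(2 - 5*w), which at w = 3 equals -10/13.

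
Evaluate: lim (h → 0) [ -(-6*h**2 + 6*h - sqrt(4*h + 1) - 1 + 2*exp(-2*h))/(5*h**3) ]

Substitution gives 0/0 (the numerator vanishes to order 3).
Expand each term to order h^3: the coefficient of h^3 in 2·e^(-2h) is -8/3 and in −√(1 + 4h) is -4.
Lower-order terms cancel with the polynomial part, so the numerator is (-20/3)·h^3 + o(h^3), and the limit is (-20/3)/(-5) = 4/3.

4/3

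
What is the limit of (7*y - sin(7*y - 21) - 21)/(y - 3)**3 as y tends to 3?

343/6

Direct substitution gives 0/0.
Apply L'Hôpital: lim (7 - 7*cos(7*y - 21))/(3*(y - 3)^2), still 0/0.
Apply L'Hôpital: lim (49*sin(7*y - 21))/(6*y - 18), still 0/0.
After 3 applications of L'Hôpital's rule the quotient is (343*cos(7*y - 21))/(6); substituting y = 3 gives 343/6.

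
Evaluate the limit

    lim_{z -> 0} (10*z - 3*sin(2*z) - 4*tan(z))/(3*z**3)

8/9

Substitution gives 0/0 (the numerator vanishes to order 3).
Expand each term to order z^3: the coefficient of z^3 in -3·sin(2z) is 4 and in -4·tan(z) is -4/3.
Lower-order terms cancel with the polynomial part, so the numerator is (8/3)·z^3 + o(z^3), and the limit is (8/3)/(3) = 8/9.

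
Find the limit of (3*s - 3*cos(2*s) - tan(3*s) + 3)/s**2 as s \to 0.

6

Substitution gives 0/0; apply L'Hôpital's rule 2 times.
After differentiating numerator and denominator 2 times the quotient is (-18*sin(3*s)/cos(3*s)^3 + 12*cos(2*s))/(2); at s = 0 this is 6.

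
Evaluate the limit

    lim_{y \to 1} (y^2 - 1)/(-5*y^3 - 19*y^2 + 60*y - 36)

2/7

Since y = 1 makes numerator and denominator zero, (y - 1) divides both.
Cancelling it gives (y + 1)/(-5*y^2 - 24*y + 36); now plug in y = 1 to get 2/7.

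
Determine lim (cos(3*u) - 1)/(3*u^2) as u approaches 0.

-3/2

Direct substitution gives 0/0.
Apply L'Hôpital: lim (-3*sin(3*u))/(6*u), still 0/0.
After 2 applications of L'Hôpital's rule the quotient is (-9*cos(3*u))/(6); substituting u = 0 gives -3/2.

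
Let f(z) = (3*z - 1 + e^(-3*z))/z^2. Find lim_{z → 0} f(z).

Direct substitution gives 0/0.
Apply L'Hôpital: lim (3 - 3*e^(-3*z))/(2*z), still 0/0.
After 2 applications of L'Hôpital's rule the quotient is (9*e^(-3*z))/(2); substituting z = 0 gives 9/2.

9/2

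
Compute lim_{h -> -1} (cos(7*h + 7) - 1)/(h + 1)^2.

Direct substitution gives 0/0.
Apply L'Hôpital: lim (-7*sin(7*h + 7))/(2*h + 2), still 0/0.
After 2 applications of L'Hôpital's rule the quotient is (-49*cos(7*h + 7))/(2); substituting h = -1 gives -49/2.

-49/2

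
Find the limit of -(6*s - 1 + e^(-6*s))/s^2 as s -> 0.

-18

Direct substitution gives 0/0.
Apply L'Hôpital: lim (6 - 6*e^(-6*s))/(-2*s), still 0/0.
After 2 applications of L'Hôpital's rule the quotient is (36*e^(-6*s))/(-2); substituting s = 0 gives -18.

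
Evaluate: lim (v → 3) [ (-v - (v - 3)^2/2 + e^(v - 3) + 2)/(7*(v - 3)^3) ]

1/42

Direct substitution gives 0/0.
Apply L'Hôpital: lim (-v + e^(v - 3) + 2)/(21*(v - 3)^2), still 0/0.
Apply L'Hôpital: lim (e^(v - 3) - 1)/(42*v - 126), still 0/0.
After 3 applications of L'Hôpital's rule the quotient is (e^(v - 3))/(42); substituting v = 3 gives 1/42.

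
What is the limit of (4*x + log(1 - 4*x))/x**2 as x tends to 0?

-8

Direct substitution gives 0/0.
Apply L'Hôpital: lim (4 - 4/(1 - 4*x))/(2*x), still 0/0.
After 2 applications of L'Hôpital's rule the quotient is (-16/(1 - 4*x)^2)/(2); substituting x = 0 gives -8.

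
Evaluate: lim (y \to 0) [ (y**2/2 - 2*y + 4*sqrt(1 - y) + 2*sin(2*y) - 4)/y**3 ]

-35/12

Substitution gives 0/0; apply L'Hôpital's rule 3 times.
After differentiating numerator and denominator 3 times the quotient is (-16*cos(2*y) - 3/(2*(1 - y)^(5/2)))/(6); at y = 0 this is -35/12.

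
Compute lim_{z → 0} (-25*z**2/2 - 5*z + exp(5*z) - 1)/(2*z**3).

125/12

Direct substitution gives 0/0.
Apply L'Hôpital: lim (-25*z + 5*e^(5*z) - 5)/(6*z^2), still 0/0.
Apply L'Hôpital: lim (25*e^(5*z) - 25)/(12*z), still 0/0.
After 3 applications of L'Hôpital's rule the quotient is (125*e^(5*z))/(12); substituting z = 0 gives 125/12.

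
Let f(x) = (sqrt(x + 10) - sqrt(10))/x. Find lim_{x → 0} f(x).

√(10)/20

A 0/0 form; rationalise with √(10 + x) + √10. This collapses the numerator to x, leaving 1/(√(10 + x) + √10) → 1/(2√10) = √(10)/20.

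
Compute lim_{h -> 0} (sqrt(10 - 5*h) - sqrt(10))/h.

-√(10)/4

Substitution gives 0/0. Multiply numerator and denominator by the conjugate √(10 - 5h) + √10.
The numerator becomes (10 - 5h) − 10 = -5h, so the expression simplifies to -5/(√(10 - 5h) + √10).
Letting h → 0 gives -5/(2√10) = -√(10)/4.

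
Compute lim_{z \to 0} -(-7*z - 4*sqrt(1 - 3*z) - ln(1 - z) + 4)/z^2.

Substitution gives 0/0; apply L'Hôpital's rule 2 times.
After differentiating numerator and denominator 2 times the quotient is ((z - 1)^(-2) + 9/(1 - 3*z)^(3/2))/(-2); at z = 0 this is -5.

-5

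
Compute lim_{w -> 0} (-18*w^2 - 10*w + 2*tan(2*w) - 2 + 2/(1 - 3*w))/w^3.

Substitution gives 0/0; apply L'Hôpital's rule 3 times.
After differentiating numerator and denominator 3 times the quotient is (96*tan(2*w)^2/cos(2*w)^2 + 32/cos(2*w)^2 + 324/(3*w - 1)^4)/(6); at w = 0 this is 178/3.

178/3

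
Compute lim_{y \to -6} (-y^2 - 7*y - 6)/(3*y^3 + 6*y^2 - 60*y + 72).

5/192

Direct substitution gives 0/0, so factor. Both numerator and denominator have (y + 6) as a factor.
After cancelling, the expression reduces to (-y - 1)/(3*y^2 - 12*y + 12).
Substituting y = -6 gives 5/192.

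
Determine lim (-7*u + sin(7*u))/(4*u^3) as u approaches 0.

Direct substitution gives 0/0.
Apply L'Hôpital: lim (7*cos(7*u) - 7)/(12*u^2), still 0/0.
Apply L'Hôpital: lim (-49*sin(7*u))/(24*u), still 0/0.
After 3 applications of L'Hôpital's rule the quotient is (-343*cos(7*u))/(24); substituting u = 0 gives -343/24.

-343/24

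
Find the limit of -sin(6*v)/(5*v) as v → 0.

Substitution gives 0/0.
Write it as (6/(-5))·sin(6v)/(6v); since sin(u)/u → 1, the limit is -6/5.

-6/5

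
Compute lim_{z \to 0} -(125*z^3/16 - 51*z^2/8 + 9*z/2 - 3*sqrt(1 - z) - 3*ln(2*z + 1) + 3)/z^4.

Substitution gives 0/0; apply L'Hôpital's rule 4 times.
After differentiating numerator and denominator 4 times the quotient is (288/(2*z + 1)^4 + 45/(16*(1 - z)^(7/2)))/(-24); at z = 0 this is -1551/128.

-1551/128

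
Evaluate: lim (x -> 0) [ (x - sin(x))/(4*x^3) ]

1/24

Direct substitution gives 0/0.
Apply L'Hôpital: lim (1 - cos(x))/(12*x^2), still 0/0.
Apply L'Hôpital: lim (sin(x))/(24*x), still 0/0.
After 3 applications of L'Hôpital's rule the quotient is (cos(x))/(24); substituting x = 0 gives 1/24.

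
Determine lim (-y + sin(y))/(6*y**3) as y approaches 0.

-1/36

Direct substitution gives 0/0.
Apply L'Hôpital: lim (cos(y) - 1)/(18*y^2), still 0/0.
Apply L'Hôpital: lim (-sin(y))/(36*y), still 0/0.
After 3 applications of L'Hôpital's rule the quotient is (-cos(y))/(36); substituting y = 0 gives -1/36.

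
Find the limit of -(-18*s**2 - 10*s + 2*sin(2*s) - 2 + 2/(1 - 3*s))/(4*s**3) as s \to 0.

-77/6

Substitution gives 0/0 (the numerator vanishes to order 3).
Expand each term to order s^3: the coefficient of s^3 in 2·sin(2s) is -8/3 and in 2·1/(1 - 3s) is 54.
Lower-order terms cancel with the polynomial part, so the numerator is (154/3)·s^3 + o(s^3), and the limit is (154/3)/(-4) = -77/6.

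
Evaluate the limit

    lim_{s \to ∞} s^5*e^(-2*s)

Write as s^5/e^{2s}, an ∞/∞ form.
Exponential growth dominates any polynomial, so repeated L'Hôpital (or the standard result) gives 0.

0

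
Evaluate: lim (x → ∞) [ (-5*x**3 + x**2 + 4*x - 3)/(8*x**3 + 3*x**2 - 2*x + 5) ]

Numerator and denominator both have degree 3.
Dividing every term by x^3, all lower-order terms vanish and the limit is the ratio of leading coefficients, -5/(8) = -5/8.

-5/8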